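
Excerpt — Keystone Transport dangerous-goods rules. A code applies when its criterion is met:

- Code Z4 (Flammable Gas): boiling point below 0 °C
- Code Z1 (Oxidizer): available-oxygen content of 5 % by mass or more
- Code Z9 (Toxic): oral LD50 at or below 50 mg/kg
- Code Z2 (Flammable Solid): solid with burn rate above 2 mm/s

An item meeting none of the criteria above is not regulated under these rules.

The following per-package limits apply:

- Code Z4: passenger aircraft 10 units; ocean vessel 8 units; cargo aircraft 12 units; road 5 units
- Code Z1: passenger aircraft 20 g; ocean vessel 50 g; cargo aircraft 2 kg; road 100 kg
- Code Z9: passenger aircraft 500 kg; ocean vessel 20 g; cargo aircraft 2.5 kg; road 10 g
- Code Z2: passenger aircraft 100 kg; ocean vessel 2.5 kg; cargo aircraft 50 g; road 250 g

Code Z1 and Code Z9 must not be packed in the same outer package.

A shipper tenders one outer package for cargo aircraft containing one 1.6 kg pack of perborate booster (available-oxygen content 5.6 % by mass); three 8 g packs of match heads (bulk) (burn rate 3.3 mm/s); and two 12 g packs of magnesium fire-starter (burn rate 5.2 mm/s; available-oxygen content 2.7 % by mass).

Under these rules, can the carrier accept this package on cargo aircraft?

Yes

The perborate booster has available-oxygen content 5.6 % by mass, which is ≥ 5 % by mass, so it is Code Z1 (Oxidizer).
The match heads (bulk) have burn rate 3.3 mm/s, which is > 2 mm/s, so they are Code Z2 (Flammable Solid).
Magnesium fire-starter: burn rate 5.2 mm/s > 2 mm/s → Code Z2 (Flammable Solid).
Code Z1 quantity: 1.6 kg.
1.6 kg is within the cargo aircraft limit of 2 kg for Code Z1.
Code Z2 net quantity: (three 8 g packs = 24 g) + (two 12 g packs = 24 g) = 48 g.
48 g is within the cargo aircraft limit of 50 g for Code Z2.
The segregation rule (Code Z1 with Code Z9) does not apply to Code Z1 with Code Z2.
Every hazard code is within its cargo aircraft limit and no segregation rule is violated.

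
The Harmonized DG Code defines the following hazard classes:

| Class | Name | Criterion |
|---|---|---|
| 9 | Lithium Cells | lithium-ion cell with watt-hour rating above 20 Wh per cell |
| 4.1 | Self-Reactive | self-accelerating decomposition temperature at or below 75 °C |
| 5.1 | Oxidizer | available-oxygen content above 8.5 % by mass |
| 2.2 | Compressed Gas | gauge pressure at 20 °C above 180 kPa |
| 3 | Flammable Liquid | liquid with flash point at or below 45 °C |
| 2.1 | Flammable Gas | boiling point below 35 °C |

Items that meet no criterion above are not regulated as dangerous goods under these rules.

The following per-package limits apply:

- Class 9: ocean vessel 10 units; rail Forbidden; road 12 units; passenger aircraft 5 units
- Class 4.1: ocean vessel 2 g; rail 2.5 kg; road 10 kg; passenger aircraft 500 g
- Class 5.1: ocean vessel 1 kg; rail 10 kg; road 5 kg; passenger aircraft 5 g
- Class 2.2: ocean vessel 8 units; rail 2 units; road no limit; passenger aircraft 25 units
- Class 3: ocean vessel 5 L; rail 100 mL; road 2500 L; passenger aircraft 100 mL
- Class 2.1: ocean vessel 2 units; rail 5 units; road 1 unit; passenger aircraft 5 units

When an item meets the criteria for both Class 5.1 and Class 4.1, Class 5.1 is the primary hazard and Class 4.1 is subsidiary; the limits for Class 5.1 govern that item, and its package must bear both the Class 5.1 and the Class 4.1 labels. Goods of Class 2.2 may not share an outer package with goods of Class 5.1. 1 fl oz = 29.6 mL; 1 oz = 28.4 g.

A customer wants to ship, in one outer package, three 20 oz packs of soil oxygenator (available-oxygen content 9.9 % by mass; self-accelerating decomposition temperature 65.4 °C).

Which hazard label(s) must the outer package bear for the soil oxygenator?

Available-oxygen content 9.9 % by mass meets the Class 5.1 criterion (Oxidizer), so the soil oxygenator is Class 5.1.
With self-accelerating decomposition temperature 65.4 °C (≤ 75 °C), the soil oxygenator falls in Class 4.1.
By the precedence rule Class 5.1 is primary and Class 4.1 is subsidiary, and that rule requires both labels on the package.

Class 4.1 and 5.1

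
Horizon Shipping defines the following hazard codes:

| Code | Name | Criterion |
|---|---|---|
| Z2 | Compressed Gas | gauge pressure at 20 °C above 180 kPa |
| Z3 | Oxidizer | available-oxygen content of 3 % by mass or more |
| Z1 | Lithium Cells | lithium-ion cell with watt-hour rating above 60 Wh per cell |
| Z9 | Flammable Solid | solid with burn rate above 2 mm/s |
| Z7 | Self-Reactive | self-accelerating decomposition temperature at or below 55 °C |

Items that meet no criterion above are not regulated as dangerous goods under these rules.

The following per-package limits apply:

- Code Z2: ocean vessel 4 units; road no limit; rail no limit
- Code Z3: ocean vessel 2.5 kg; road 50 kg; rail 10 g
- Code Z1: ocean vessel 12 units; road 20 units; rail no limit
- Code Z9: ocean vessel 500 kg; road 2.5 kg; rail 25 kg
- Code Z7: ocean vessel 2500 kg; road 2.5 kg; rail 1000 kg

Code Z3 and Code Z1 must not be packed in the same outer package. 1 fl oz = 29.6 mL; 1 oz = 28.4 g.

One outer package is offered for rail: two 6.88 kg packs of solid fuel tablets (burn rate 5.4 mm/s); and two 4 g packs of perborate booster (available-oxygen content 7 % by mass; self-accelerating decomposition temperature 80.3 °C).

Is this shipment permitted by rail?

Yes

Solid fuel tablets: burn rate 5.4 mm/s > 2 mm/s → Code Z9 (Flammable Solid).
Perborate booster: available-oxygen content 7 % by mass ≥ 3 % by mass → Code Z3 (Oxidizer).
Code Z9 quantity: two 6.88 kg packs = 13.76 kg.
That is within the Code Z9 rail limit of 25 kg.
Code Z3 quantity: two 4 g packs = 8 g.
8 g ≤ 10 g (rail limit, Code Z3) — within limit.
The segregation rule (Code Z3 with Code Z1) does not apply to Code Z9 with Code Z3.
Every hazard code is within its rail limit and no segregation rule is violated.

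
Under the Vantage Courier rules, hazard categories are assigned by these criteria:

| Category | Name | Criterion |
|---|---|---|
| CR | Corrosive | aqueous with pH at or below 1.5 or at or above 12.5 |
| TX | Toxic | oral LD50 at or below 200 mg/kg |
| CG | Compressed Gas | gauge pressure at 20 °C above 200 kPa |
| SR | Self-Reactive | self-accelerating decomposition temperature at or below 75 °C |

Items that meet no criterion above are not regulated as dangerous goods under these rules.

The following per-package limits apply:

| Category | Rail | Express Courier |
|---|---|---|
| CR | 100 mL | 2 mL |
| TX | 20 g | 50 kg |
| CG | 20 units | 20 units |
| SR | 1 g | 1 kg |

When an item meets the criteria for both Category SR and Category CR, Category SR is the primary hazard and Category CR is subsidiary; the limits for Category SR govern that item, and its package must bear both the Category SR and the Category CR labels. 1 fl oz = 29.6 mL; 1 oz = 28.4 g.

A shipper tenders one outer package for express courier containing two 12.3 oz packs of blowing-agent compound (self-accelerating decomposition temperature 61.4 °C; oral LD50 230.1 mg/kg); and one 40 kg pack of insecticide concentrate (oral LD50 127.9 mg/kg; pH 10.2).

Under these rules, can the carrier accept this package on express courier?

Yes

Blowing-agent compound: self-accelerating decomposition temperature 61.4 °C ≤ 75 °C → Category SR (Self-Reactive).
The insecticide concentrate has oral LD50 127.9 mg/kg, which is ≤ 200 mg/kg, so it is Category TX (Toxic).
Category SR quantity: two 12.3 oz packs = 698.64 g.
698.64 g ≤ 1 kg (express courier limit, Category SR) — within limit.
Category TX quantity: 40 kg.
40 kg ≤ 50 kg (express courier limit, Category TX) — within limit.
Every hazard category is within its express courier limit and no segregation rule is violated.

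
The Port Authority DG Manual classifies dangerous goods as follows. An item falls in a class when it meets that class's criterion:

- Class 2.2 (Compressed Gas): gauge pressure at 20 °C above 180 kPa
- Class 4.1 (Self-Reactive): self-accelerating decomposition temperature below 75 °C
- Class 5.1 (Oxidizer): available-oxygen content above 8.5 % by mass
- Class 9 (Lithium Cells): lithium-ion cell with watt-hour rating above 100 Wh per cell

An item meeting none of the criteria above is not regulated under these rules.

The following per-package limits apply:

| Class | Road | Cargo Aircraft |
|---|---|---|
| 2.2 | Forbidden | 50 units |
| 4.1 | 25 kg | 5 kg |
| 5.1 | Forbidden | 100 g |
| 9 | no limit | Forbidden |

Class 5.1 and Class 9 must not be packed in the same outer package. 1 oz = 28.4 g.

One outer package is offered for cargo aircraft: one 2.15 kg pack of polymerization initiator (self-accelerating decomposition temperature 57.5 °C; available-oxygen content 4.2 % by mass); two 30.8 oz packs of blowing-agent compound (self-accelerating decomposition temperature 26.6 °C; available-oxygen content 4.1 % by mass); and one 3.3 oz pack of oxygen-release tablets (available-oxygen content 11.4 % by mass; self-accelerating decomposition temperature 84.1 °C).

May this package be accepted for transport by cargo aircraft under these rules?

Yes

Self-accelerating decomposition temperature 57.5 °C meets the Class 4.1 criterion (Self-Reactive), so the polymerization initiator is Class 4.1.
With self-accelerating decomposition temperature 26.6 °C (< 75 °C), the blowing-agent compound falls in Class 4.1.
Oxygen-release tablets: available-oxygen content 11.4 % by mass > 8.5 % by mass → Class 5.1 (Oxidizer).
Class 5.1 quantity: one 3.3 oz pack = 93.72 g.
That is within the Class 5.1 cargo aircraft limit of 100 g.
Total Class 4.1: 2.15 kg + (two 30.8 oz packs = 1749.44 g) = 3899.44 g.
3899.44 g ≤ 5 kg (cargo aircraft limit, Class 4.1) — within limit.
The segregation rule (Class 5.1 with Class 9) does not apply to Class 5.1 with Class 4.1.
Every hazard class is within its cargo aircraft limit and no segregation rule is violated.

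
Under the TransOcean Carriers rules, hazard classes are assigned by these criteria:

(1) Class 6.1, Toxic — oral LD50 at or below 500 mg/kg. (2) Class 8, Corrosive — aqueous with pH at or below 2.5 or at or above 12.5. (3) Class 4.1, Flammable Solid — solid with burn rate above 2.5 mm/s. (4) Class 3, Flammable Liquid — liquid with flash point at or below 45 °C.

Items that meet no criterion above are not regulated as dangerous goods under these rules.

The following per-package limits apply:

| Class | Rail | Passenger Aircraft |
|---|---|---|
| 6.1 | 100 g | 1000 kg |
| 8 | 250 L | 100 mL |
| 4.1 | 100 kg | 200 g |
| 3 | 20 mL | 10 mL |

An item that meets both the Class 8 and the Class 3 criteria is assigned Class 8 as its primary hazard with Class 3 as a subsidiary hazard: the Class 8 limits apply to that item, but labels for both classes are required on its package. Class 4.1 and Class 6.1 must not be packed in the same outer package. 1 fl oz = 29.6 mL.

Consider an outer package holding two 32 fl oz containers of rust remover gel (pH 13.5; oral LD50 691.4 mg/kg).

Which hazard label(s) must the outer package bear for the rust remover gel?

Class 8

The rust remover gel has pH 13.5, which is ≥ 12.5, so it is Class 8 (Corrosive).
Only the Class 8 label is required.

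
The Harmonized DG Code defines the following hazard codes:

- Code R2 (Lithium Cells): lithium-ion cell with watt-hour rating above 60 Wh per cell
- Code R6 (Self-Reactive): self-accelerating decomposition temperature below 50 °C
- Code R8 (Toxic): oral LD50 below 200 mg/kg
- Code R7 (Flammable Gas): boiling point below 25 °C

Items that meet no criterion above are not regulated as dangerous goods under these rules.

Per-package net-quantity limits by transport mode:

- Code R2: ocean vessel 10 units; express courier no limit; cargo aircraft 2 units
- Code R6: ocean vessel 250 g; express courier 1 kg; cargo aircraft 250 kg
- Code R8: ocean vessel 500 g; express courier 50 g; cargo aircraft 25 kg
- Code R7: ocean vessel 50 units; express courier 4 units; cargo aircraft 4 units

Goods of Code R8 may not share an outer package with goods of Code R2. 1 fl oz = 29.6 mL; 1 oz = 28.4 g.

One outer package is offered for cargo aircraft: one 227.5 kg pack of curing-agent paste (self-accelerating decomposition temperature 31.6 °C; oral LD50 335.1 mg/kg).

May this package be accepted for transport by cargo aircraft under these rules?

Yes

With self-accelerating decomposition temperature 31.6 °C (< 50 °C), the curing-agent paste falls in Code R6.
Code R6 quantity: 227.5 kg.
227.5 kg is within the cargo aircraft limit of 250 kg for Code R6.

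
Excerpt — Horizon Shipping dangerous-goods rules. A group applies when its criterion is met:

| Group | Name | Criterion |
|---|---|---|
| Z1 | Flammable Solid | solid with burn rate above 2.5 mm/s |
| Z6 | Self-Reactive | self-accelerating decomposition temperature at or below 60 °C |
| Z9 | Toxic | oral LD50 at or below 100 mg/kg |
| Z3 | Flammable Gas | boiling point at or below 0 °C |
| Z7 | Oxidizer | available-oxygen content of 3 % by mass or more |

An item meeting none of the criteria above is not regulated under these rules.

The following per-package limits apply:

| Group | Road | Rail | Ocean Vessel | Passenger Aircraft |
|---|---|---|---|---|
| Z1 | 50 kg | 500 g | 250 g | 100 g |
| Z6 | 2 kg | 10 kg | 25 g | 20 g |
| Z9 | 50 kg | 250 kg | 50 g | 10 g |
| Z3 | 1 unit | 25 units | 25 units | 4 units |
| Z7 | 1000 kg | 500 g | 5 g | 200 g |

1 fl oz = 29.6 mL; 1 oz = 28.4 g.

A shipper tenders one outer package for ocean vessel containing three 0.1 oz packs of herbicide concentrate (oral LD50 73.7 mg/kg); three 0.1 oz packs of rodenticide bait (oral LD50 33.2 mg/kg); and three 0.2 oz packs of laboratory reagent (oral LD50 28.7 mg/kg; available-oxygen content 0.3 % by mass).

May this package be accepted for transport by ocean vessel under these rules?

Yes

With oral LD50 73.7 mg/kg (≤ 100 mg/kg), the herbicide concentrate falls in Group Z9.
Oral LD50 33.2 mg/kg meets the Group Z9 criterion (Toxic), so the rodenticide bait is Group Z9.
Laboratory reagent: oral LD50 28.7 mg/kg ≤ 100 mg/kg → Group Z9 (Toxic).
Group Z9 net quantity: (three 0.1 oz packs = 8.52 g) + (three 0.1 oz packs = 8.52 g) + (three 0.2 oz packs = 17.04 g) = 34.08 g.
34.08 g is within the ocean vessel limit of 50 g for Group Z9.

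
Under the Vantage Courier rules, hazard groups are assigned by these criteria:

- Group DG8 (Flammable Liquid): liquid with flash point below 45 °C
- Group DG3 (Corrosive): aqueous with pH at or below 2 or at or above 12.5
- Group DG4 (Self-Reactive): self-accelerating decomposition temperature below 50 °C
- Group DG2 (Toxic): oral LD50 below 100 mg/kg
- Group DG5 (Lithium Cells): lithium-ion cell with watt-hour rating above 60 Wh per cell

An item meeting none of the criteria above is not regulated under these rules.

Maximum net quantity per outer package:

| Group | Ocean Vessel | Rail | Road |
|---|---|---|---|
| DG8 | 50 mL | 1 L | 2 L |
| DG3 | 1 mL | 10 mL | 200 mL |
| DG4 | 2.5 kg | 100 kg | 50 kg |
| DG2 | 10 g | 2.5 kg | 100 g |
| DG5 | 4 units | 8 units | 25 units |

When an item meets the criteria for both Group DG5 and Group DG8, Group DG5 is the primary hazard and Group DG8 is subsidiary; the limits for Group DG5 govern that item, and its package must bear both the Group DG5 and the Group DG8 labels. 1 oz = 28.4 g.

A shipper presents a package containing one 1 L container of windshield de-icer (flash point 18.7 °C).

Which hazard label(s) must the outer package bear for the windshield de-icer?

Group DG8

Flash point 18.7 °C meets the Group DG8 criterion (Flammable Liquid), so the windshield de-icer is Group DG8.
Only the Group DG8 label is required.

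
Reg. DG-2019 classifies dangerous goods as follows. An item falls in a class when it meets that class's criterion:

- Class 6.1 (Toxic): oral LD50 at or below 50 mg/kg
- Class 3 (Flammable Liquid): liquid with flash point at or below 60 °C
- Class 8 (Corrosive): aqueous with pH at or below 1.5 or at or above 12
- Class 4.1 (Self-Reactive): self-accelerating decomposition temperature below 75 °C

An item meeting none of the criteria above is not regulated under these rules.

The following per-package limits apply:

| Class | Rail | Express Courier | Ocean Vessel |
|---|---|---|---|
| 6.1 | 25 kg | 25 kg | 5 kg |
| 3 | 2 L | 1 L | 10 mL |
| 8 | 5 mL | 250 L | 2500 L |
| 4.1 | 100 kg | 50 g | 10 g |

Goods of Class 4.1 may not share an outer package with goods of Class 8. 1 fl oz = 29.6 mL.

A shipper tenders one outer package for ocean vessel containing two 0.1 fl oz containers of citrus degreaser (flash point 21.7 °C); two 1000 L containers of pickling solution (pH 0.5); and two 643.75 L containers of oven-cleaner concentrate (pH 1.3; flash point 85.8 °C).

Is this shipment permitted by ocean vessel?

No

Citrus degreaser: flash point 21.7 °C ≤ 60 °C → Class 3 (Flammable Liquid).
The pickling solution has pH 0.5, which is ≤ 1.5, so it is Class 8 (Corrosive).
With pH 1.3 (≤ 1.5), the oven-cleaner concentrate falls in Class 8.
Total Class 8: (two 1000 L containers = 2000 L) + (two 643.75 L containers = 1287.5 L) = 3287.5 L.
3287.5 L > 2500 L (ocean vessel limit, Class 8) — over the limit.
Class 3 quantity: two 0.1 fl oz containers = 5.92 mL.
That is within the Class 3 ocean vessel limit of 10 mL.
The segregation rule (Class 4.1 with Class 8) does not apply to Class 8 with Class 3.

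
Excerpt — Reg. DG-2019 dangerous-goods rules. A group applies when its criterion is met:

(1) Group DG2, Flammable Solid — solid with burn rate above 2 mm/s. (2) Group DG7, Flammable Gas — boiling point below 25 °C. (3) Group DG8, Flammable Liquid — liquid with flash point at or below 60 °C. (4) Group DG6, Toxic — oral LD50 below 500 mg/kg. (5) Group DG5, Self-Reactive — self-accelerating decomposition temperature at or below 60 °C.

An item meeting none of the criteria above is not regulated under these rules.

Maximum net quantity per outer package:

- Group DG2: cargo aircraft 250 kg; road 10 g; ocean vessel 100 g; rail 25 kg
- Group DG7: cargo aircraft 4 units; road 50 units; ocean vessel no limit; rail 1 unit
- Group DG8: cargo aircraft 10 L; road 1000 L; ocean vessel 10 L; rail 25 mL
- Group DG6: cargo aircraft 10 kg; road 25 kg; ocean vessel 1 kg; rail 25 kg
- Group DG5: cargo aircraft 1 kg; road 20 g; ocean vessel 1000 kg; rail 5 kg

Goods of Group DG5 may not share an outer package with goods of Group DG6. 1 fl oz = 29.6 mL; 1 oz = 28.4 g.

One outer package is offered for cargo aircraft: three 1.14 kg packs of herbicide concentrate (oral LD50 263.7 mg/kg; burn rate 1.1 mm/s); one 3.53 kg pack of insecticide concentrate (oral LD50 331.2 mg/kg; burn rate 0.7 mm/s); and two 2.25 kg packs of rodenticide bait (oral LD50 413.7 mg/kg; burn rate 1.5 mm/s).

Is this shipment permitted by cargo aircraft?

No

Herbicide concentrate: oral LD50 263.7 mg/kg < 500 mg/kg → Group DG6 (Toxic).
The insecticide concentrate has oral LD50 331.2 mg/kg, which is < 500 mg/kg, so it is Group DG6 (Toxic).
The rodenticide bait has oral LD50 413.7 mg/kg, which is < 500 mg/kg, so it is Group DG6 (Toxic).
Group DG6 net quantity: (three 1.14 kg packs = 3.42 kg) + 3.53 kg + (two 2.25 kg packs = 4.5 kg) = 11.45 kg.
11.45 kg exceeds the cargo aircraft limit of 10 kg for Group DG6.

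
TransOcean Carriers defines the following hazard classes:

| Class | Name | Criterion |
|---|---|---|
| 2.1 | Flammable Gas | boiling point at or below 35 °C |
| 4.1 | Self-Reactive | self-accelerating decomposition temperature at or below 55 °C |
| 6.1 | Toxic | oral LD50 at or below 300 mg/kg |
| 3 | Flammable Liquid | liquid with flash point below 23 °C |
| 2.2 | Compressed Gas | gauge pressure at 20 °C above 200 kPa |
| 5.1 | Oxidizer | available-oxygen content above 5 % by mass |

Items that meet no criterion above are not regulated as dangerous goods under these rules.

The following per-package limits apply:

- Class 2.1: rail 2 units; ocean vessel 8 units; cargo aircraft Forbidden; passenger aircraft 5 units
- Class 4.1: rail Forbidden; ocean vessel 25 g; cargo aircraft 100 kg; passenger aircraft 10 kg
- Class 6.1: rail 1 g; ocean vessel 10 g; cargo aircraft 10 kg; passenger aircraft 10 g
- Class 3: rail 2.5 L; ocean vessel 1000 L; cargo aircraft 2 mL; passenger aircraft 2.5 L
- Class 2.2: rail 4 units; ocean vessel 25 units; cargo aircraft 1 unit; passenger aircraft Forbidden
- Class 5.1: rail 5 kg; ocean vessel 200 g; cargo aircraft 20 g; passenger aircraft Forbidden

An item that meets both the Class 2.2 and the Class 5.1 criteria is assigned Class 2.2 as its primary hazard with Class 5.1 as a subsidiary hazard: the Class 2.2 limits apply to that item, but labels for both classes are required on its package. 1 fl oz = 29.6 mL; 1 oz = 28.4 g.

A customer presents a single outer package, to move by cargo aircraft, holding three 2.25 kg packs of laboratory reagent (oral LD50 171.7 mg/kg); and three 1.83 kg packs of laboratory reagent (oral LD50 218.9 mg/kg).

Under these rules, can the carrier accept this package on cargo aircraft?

No

With oral LD50 171.7 mg/kg (≤ 300 mg/kg), the laboratory reagent falls in Class 6.1.
The laboratory reagent has oral LD50 218.9 mg/kg, which is ≤ 300 mg/kg, so it is Class 6.1 (Toxic).
Class 6.1 net quantity: (three 2.25 kg packs = 6.75 kg) + (three 1.83 kg packs = 5.49 kg) = 12.24 kg.
12.24 kg > 10 kg (cargo aircraft limit, Class 6.1) — over the limit.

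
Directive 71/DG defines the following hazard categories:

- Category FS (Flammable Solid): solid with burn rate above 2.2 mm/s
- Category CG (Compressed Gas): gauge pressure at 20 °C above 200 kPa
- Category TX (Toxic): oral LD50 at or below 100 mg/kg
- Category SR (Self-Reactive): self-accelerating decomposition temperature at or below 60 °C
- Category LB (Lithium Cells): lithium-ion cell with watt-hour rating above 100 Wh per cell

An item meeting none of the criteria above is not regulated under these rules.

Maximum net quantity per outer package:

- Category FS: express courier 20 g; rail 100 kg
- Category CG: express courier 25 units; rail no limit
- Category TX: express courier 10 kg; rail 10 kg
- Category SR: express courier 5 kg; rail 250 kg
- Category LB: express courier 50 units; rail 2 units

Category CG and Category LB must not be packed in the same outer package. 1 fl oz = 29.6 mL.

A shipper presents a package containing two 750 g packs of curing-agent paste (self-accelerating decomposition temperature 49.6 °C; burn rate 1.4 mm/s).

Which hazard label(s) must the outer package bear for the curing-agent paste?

With self-accelerating decomposition temperature 49.6 °C (≤ 60 °C), the curing-agent paste falls in Category SR.
Only the Category SR label is required.

Category SR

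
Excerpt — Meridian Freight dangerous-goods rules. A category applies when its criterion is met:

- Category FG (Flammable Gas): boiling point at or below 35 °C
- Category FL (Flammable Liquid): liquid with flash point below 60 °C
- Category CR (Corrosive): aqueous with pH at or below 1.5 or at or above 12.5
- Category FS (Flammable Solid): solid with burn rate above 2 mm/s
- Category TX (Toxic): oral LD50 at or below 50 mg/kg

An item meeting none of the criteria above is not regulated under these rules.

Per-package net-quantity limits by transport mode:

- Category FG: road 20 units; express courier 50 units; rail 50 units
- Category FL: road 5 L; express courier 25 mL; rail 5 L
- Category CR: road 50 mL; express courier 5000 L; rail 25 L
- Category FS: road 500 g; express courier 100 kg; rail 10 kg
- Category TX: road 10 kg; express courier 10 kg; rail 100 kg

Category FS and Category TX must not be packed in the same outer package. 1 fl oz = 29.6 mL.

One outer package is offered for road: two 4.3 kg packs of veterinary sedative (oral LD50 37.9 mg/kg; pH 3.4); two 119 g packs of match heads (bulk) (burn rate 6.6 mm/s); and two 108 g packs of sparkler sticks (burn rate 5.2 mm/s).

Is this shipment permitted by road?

The veterinary sedative has oral LD50 37.9 mg/kg, which is ≤ 50 mg/kg, so it is Category TX (Toxic).
Match heads (bulk): burn rate 6.6 mm/s > 2 mm/s → Category FS (Flammable Solid).
With burn rate 5.2 mm/s (> 2 mm/s), the sparkler sticks fall in Category FS.
Category FS net quantity: (two 119 g packs = 238 g) + (two 108 g packs = 216 g) = 454 g.
454 g is within the road limit of 500 g for Category FS.
Category TX quantity: two 4.3 kg packs = 8.6 kg.
That is within the Category TX road limit of 10 kg.
Category FS and Category TX may not share an outer package.

No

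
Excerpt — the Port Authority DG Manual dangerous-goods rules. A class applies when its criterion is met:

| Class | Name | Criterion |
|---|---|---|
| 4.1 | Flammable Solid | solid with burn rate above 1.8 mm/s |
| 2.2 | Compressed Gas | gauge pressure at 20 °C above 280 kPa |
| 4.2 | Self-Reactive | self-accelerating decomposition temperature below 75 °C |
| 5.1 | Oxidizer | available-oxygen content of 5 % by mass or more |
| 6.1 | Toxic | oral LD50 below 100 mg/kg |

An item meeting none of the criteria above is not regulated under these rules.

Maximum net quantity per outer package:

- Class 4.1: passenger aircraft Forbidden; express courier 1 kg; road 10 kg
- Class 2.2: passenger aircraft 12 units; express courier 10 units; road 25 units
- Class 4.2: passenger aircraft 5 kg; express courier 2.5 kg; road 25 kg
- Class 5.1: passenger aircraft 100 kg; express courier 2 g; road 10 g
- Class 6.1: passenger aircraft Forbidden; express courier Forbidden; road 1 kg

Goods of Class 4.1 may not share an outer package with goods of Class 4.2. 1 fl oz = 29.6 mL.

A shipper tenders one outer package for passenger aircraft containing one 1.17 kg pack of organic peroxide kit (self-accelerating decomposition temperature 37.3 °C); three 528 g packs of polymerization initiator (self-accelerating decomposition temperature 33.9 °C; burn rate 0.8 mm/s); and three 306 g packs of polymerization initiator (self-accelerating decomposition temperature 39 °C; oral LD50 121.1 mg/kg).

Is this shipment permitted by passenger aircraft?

Organic peroxide kit: self-accelerating decomposition temperature 37.3 °C < 75 °C → Class 4.2 (Self-Reactive).
Polymerization initiator: self-accelerating decomposition temperature 33.9 °C < 75 °C → Class 4.2 (Self-Reactive).
The polymerization initiator has self-accelerating decomposition temperature 39 °C, which is < 75 °C, so it is Class 4.2 (Self-Reactive).
Class 4.2 net quantity: 1.17 kg + (three 528 g packs = 1.584 kg) + (three 306 g packs = 918 g) = 3.672 kg.
3.672 kg ≤ 5 kg (passenger aircraft limit, Class 4.2) — within limit.

Yes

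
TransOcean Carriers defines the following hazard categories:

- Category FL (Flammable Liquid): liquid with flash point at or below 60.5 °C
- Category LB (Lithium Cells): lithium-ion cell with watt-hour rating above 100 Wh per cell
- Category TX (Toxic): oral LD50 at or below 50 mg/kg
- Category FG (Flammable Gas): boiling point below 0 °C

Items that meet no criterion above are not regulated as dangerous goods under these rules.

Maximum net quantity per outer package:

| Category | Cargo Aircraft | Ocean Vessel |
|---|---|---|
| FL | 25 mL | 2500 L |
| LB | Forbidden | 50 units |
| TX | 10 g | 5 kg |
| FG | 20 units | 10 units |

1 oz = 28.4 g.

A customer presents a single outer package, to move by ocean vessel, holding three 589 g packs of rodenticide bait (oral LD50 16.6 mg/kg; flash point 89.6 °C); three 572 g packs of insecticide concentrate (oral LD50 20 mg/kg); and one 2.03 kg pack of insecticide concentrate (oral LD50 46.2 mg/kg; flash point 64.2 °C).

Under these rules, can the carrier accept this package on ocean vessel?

No

With oral LD50 16.6 mg/kg (≤ 50 mg/kg), the rodenticide bait falls in Category TX.
Insecticide concentrate: oral LD50 20 mg/kg ≤ 50 mg/kg → Category TX (Toxic).
The insecticide concentrate has oral LD50 46.2 mg/kg, which is ≤ 50 mg/kg, so it is Category TX (Toxic).
Total Category TX: (three 589 g packs = 1.767 kg) + (three 572 g packs = 1.716 kg) + 2.03 kg = 5.513 kg.
5.513 kg exceeds the ocean vessel limit of 5 kg for Category TX.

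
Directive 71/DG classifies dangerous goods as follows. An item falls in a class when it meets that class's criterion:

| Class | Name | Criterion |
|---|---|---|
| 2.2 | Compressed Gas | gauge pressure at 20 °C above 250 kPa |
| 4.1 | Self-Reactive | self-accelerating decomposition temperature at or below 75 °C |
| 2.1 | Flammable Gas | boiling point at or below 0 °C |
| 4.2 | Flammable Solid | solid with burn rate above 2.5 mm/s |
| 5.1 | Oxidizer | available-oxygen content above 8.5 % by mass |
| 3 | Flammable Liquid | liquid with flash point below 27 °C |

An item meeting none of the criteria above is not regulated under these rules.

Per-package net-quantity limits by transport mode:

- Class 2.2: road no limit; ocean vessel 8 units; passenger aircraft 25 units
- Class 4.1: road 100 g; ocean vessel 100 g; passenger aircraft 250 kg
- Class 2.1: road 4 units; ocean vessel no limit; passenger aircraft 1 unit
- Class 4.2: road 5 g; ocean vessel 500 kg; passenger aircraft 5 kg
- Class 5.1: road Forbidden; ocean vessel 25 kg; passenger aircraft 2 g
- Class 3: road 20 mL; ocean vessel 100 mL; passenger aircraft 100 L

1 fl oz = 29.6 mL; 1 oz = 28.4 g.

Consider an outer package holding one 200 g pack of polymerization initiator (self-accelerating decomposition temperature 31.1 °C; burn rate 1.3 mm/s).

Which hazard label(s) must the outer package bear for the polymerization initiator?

Self-accelerating decomposition temperature 31.1 °C meets the Class 4.1 criterion (Self-Reactive), so the polymerization initiator is Class 4.1.
Only the Class 4.1 label is required.

Class 4.1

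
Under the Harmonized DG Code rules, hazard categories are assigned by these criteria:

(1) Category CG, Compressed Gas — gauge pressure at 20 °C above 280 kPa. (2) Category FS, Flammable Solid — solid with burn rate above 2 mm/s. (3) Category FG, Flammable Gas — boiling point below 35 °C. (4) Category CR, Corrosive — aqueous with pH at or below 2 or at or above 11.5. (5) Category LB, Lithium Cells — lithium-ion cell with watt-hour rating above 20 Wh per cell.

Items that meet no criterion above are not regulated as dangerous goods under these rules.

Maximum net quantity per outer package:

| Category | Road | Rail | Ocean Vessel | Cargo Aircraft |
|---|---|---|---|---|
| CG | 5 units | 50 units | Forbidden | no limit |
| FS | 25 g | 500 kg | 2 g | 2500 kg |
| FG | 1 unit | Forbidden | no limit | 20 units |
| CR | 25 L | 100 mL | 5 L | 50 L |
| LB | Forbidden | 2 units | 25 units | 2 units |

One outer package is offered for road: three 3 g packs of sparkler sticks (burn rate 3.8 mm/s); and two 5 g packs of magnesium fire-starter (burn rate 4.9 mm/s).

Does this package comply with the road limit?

With burn rate 3.8 mm/s (> 2 mm/s), the sparkler sticks fall in Category FS.
Burn rate 4.9 mm/s meets the Category FS criterion (Flammable Solid), so the magnesium fire-starter is Category FS.
Category FS net quantity: (three 3 g packs = 9 g) + (two 5 g packs = 10 g) = 19 g.
19 g is within the road limit of 25 g for Category FS.

Yes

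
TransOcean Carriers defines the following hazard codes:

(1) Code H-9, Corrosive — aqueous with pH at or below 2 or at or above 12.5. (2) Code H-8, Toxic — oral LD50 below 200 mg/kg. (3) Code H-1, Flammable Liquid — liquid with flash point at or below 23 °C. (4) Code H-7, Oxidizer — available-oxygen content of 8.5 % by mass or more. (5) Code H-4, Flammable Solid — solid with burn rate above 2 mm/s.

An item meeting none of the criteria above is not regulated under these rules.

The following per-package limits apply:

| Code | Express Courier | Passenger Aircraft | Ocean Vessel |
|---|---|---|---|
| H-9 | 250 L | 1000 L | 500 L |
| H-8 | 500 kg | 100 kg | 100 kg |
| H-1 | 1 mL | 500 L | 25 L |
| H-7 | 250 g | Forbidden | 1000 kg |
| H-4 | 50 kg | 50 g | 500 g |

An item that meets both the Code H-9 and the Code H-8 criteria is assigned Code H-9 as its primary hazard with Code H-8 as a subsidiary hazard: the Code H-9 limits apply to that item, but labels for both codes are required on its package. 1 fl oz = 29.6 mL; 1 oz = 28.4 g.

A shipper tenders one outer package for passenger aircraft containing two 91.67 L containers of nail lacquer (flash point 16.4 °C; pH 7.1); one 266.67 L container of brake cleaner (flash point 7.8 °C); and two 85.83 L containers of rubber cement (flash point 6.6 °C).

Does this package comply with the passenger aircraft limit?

The nail lacquer has flash point 16.4 °C, which is ≤ 23 °C, so it is Code H-1 (Flammable Liquid).
With flash point 7.8 °C (≤ 23 °C), the brake cleaner falls in Code H-1.
Rubber cement: flash point 6.6 °C ≤ 23 °C → Code H-1 (Flammable Liquid).
Total Code H-1: (two 91.67 L containers = 183.34 L) + 266.67 L + (two 85.83 L containers = 171.66 L) = 621.67 L.
621.67 L > 500 L (passenger aircraft limit, Code H-1) — over the limit.

No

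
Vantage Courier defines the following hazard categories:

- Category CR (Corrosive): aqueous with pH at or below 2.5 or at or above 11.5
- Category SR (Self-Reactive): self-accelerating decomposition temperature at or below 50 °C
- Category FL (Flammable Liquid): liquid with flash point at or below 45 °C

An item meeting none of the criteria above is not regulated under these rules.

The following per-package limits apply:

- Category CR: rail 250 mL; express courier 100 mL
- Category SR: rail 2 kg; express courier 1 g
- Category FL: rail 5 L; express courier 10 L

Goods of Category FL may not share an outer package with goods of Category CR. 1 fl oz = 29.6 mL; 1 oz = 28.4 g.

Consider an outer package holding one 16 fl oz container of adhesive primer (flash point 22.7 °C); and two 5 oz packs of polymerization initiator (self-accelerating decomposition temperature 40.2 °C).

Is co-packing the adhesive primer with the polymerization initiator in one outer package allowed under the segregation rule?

With flash point 22.7 °C (≤ 45 °C), the adhesive primer falls in Category FL.
The polymerization initiator has self-accelerating decomposition temperature 40.2 °C, which is ≤ 50 °C, so it is Category SR (Self-Reactive).
No segregation rule bars Category FL with Category SR.

Yes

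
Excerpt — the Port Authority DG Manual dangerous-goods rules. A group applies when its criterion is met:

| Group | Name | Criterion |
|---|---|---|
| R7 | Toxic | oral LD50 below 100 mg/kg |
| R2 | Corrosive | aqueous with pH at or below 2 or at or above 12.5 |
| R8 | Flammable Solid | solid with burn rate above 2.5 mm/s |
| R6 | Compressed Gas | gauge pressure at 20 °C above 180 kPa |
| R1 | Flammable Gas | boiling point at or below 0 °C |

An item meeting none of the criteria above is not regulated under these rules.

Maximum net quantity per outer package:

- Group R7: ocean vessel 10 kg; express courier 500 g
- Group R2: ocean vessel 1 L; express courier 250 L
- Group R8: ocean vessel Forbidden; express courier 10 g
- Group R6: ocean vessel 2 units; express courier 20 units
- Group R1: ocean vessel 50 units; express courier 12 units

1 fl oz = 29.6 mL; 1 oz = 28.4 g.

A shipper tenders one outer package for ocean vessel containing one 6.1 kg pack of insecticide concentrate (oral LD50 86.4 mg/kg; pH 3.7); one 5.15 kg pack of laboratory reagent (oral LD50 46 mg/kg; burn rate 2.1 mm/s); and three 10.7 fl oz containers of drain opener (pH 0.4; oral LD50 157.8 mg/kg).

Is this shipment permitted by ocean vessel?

No

Insecticide concentrate: oral LD50 86.4 mg/kg < 100 mg/kg → Group R7 (Toxic).
The laboratory reagent has oral LD50 46 mg/kg, which is < 100 mg/kg, so it is Group R7 (Toxic).
With pH 0.4 (≤ 2), the drain opener falls in Group R2.
Group R7 net quantity: 6.1 kg + 5.15 kg = 11.25 kg.
That exceeds the Group R7 ocean vessel limit of 10 kg.
Group R2 quantity: three 10.7 fl oz containers = 950.16 mL.
950.16 mL is within the ocean vessel limit of 1 L for Group R2.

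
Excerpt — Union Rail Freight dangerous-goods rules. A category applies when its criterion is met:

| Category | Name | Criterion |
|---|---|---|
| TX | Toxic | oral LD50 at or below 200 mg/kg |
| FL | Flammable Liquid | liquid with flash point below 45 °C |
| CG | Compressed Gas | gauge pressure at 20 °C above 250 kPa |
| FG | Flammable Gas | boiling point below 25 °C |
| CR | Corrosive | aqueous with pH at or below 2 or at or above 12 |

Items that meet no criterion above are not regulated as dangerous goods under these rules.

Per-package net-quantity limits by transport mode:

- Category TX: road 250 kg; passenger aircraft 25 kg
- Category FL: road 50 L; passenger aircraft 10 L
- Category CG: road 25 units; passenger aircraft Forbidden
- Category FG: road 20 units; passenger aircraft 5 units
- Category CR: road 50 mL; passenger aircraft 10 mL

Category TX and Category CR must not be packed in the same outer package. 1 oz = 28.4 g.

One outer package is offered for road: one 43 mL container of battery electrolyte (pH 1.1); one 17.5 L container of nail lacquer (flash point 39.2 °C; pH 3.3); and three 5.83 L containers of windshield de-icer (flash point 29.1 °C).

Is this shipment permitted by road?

Yes

pH 1.1 meets the Category CR criterion (Corrosive), so the battery electrolyte is Category CR.
Nail lacquer: flash point 39.2 °C < 45 °C → Category FL (Flammable Liquid).
Windshield de-icer: flash point 29.1 °C < 45 °C → Category FL (Flammable Liquid).
Total Category FL: 17.5 L + (three 5.83 L containers = 17.49 L) = 34.99 L.
34.99 L is within the road limit of 50 L for Category FL.
Category CR quantity: 43 mL.
43 mL ≤ 50 mL (road limit, Category CR) — within limit.
The segregation rule (Category TX with Category CR) does not apply to Category FL with Category CR.
Every hazard category is within its road limit and no segregation rule is violated.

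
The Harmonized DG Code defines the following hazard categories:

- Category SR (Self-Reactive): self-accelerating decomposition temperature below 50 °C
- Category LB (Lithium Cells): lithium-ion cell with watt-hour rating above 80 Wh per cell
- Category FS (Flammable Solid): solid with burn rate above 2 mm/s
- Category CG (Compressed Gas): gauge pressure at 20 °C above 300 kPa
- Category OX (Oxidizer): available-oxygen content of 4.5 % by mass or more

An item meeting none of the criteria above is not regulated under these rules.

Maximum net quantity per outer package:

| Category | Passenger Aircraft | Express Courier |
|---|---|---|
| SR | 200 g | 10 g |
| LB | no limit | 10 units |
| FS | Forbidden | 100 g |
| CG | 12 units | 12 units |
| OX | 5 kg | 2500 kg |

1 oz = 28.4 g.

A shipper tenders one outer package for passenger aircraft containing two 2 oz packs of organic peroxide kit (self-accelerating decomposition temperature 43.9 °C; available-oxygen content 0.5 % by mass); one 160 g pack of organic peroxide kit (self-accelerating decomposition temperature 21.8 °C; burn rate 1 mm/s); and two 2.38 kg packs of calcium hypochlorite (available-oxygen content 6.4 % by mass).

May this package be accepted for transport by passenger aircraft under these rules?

No

The organic peroxide kit has self-accelerating decomposition temperature 43.9 °C, which is < 50 °C, so it is Category SR (Self-Reactive).
Organic peroxide kit: self-accelerating decomposition temperature 21.8 °C < 50 °C → Category SR (Self-Reactive).
With available-oxygen content 6.4 % by mass (≥ 4.5 % by mass), the calcium hypochlorite falls in Category OX.
Total Category SR: (two 2 oz packs = 113.6 g) + 160 g = 273.6 g.
That exceeds the Category SR passenger aircraft limit of 200 g.
Category OX quantity: two 2.38 kg packs = 4.76 kg.
4.76 kg ≤ 5 kg (passenger aircraft limit, Category OX) — within limit.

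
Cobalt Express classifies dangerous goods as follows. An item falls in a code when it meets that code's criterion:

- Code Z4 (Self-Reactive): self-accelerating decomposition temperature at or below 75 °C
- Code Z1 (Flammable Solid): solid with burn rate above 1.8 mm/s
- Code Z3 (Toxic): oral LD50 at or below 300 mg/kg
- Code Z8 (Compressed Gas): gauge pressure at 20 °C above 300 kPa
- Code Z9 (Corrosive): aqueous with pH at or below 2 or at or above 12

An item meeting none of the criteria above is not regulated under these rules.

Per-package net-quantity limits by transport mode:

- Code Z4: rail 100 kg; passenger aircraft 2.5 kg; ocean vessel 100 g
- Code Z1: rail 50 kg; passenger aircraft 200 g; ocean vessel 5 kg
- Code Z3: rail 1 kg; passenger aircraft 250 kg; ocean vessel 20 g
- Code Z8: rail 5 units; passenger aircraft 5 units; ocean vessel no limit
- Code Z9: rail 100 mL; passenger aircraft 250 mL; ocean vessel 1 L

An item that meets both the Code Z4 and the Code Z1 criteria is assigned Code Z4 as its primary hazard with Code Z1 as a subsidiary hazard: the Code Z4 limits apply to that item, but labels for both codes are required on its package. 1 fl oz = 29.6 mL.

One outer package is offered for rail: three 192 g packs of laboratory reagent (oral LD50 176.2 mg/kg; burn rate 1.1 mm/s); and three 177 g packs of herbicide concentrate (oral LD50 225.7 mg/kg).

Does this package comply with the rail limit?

Oral LD50 176.2 mg/kg meets the Code Z3 criterion (Toxic), so the laboratory reagent is Code Z3.
Herbicide concentrate: oral LD50 225.7 mg/kg ≤ 300 mg/kg → Code Z3 (Toxic).
Total Code Z3: (three 192 g packs = 576 g) + (three 177 g packs = 531 g) = 1.107 kg.
1.107 kg > 1 kg (rail limit, Code Z3) — over the limit.

No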